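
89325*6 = 535950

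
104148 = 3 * 34716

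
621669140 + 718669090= 1340338230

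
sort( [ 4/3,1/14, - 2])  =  [ - 2, 1/14, 4/3]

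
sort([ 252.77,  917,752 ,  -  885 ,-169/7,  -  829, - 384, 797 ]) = [ - 885, - 829, - 384,- 169/7 , 252.77, 752, 797, 917]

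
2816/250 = 1408/125 = 11.26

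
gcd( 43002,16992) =18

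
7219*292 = 2107948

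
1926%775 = 376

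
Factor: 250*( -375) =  - 2^1*3^1* 5^6 = - 93750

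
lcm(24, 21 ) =168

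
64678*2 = 129356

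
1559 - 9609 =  - 8050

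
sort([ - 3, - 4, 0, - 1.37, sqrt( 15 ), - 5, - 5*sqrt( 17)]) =[-5*sqrt( 17), - 5, - 4,-3, - 1.37 , 0,sqrt( 15)]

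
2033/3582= 2033/3582 =0.57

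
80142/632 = 40071/316 =126.81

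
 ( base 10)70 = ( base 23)31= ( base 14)50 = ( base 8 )106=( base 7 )130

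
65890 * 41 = 2701490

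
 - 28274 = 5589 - 33863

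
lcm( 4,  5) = 20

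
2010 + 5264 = 7274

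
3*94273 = 282819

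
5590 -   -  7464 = 13054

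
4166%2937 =1229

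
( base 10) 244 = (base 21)bd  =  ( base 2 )11110100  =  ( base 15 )114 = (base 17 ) e6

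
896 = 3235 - 2339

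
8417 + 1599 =10016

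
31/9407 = 31/9407 = 0.00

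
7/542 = 7/542 = 0.01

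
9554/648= 4777/324 = 14.74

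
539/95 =5 + 64/95 = 5.67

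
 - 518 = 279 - 797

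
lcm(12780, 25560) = 25560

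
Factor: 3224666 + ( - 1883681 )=1340985=3^1*5^1*89399^1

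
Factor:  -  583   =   - 11^1*53^1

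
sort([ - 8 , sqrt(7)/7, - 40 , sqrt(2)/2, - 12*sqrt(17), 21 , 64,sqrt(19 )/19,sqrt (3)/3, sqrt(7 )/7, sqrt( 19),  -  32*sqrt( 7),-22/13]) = [  -  32*sqrt(7),-12*sqrt(17),  -  40 , - 8 , -22/13,sqrt ( 19) /19, sqrt(7) /7,sqrt( 7 ) /7 , sqrt(3) /3,sqrt(2)/2,sqrt(19 ) , 21, 64]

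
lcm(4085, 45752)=228760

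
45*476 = 21420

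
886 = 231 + 655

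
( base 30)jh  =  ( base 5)4322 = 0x24b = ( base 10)587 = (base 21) 16k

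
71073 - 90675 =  - 19602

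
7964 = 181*44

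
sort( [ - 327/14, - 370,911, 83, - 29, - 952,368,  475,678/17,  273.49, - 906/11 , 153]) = [ - 952, - 370, - 906/11, - 29, -327/14,678/17 , 83,  153,273.49,368, 475,  911]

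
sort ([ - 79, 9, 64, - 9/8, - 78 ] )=[ - 79, - 78,-9/8,  9, 64 ]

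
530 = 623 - 93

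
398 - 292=106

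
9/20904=3/6968 = 0.00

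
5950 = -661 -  - 6611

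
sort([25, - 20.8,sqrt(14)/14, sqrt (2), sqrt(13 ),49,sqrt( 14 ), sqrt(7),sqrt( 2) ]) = [ - 20.8  ,  sqrt( 14)/14, sqrt (2), sqrt ( 2), sqrt( 7),  sqrt(13 ), sqrt(14), 25,49] 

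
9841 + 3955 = 13796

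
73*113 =8249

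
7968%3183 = 1602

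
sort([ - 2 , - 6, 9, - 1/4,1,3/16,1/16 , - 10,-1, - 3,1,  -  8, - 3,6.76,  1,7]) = [  -  10, - 8,-6, - 3, - 3, - 2,  -  1, - 1/4,1/16, 3/16,1, 1,1 , 6.76,7, 9] 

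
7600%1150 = 700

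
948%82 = 46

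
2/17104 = 1/8552=0.00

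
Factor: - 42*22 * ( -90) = 83160 = 2^3*3^3*5^1*7^1*11^1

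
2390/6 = 398+1/3  =  398.33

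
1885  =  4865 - 2980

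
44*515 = 22660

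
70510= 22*3205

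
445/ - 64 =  - 445/64=-  6.95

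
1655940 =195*8492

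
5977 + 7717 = 13694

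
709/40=709/40 = 17.73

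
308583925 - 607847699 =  - 299263774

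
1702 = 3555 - 1853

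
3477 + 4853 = 8330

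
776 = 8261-7485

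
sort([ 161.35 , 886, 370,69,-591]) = [ - 591, 69,161.35 , 370, 886] 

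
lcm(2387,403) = 31031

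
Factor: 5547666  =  2^1*3^1*463^1*1997^1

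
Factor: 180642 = 2^1*3^1*7^1*11^1* 17^1  *23^1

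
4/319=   4/319 = 0.01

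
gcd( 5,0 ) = 5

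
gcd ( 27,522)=9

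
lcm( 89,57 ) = 5073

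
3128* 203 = 634984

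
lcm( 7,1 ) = 7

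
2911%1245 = 421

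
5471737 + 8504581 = 13976318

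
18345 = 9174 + 9171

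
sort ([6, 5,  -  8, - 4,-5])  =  [ - 8, - 5, - 4,5, 6]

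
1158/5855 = 1158/5855 = 0.20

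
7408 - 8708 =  -1300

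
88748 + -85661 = 3087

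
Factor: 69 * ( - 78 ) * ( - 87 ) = 468234 = 2^1*3^3 * 13^1*23^1*29^1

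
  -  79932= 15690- 95622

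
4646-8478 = -3832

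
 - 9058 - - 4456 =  - 4602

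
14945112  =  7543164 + 7401948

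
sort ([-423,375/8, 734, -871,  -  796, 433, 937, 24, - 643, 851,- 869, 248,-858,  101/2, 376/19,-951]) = [- 951,-871,-869, - 858, - 796,-643,-423, 376/19,24,  375/8, 101/2, 248,433, 734, 851 , 937]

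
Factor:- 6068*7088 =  - 43009984 = -2^6*37^1*41^1*443^1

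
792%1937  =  792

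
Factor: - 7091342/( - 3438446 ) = 11^ ( - 1 ) * 73^ ( - 1)*89^1*2141^( - 1 )*39839^1 = 3545671/1719223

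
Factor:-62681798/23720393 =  - 2^1*19^1*1649521^1*23720393^( - 1 )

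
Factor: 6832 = 2^4 * 7^1*61^1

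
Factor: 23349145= 5^1*83^1*56263^1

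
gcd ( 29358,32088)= 42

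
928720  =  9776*95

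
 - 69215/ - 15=4614 + 1/3=4614.33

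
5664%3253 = 2411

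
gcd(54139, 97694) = 1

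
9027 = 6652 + 2375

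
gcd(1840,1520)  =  80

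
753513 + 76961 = 830474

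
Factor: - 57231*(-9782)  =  2^1 * 3^2*67^1*73^1*6359^1= 559833642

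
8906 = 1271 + 7635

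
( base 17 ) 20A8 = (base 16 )2714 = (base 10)10004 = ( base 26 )ekk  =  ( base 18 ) 1cfe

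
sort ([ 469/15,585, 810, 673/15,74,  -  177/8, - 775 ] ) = [  -  775,-177/8, 469/15,673/15,74, 585, 810 ] 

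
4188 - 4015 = 173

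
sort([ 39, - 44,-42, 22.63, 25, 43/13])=[ - 44, - 42, 43/13 , 22.63, 25,39 ]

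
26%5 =1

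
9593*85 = 815405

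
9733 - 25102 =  - 15369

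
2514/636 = 419/106 = 3.95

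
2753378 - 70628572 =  - 67875194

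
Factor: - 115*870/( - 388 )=2^(-1 )*3^1 * 5^2*23^1*29^1*97^( - 1 ) =50025/194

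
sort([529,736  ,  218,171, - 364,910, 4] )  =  [-364,4,171 , 218,529,736, 910]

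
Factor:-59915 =  -  5^1 * 23^1*521^1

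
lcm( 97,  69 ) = 6693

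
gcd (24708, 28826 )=4118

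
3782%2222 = 1560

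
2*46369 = 92738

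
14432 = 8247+6185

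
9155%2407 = 1934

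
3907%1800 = 307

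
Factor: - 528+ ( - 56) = - 584 = - 2^3* 73^1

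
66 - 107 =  - 41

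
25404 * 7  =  177828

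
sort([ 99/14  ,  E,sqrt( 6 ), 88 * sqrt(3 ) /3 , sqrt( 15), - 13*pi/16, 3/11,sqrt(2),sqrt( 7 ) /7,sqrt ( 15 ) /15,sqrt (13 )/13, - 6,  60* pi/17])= [ - 6 ,-13 *pi/16,sqrt (15)/15, 3/11, sqrt( 13 ) /13,sqrt(7) /7,sqrt ( 2), sqrt( 6 ), E, sqrt( 15 ) , 99/14,60 * pi/17, 88 * sqrt( 3 ) /3 ]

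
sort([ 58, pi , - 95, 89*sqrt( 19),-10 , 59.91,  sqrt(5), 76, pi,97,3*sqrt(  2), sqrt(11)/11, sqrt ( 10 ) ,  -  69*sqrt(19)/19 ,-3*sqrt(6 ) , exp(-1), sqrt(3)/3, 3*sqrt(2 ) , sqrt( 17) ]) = [-95 , - 69*sqrt( 19)/19, - 10, - 3*sqrt( 6) , sqrt(11)/11 , exp(-1),sqrt( 3 ) /3,sqrt(5 )  ,  pi,pi, sqrt(10),sqrt( 17), 3 * sqrt(2),3 * sqrt( 2),58 , 59.91,76,97, 89*sqrt(19 )]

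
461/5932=461/5932 = 0.08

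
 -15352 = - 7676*2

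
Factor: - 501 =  - 3^1*167^1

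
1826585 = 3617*505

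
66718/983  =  66718/983 = 67.87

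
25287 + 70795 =96082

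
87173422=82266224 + 4907198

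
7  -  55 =-48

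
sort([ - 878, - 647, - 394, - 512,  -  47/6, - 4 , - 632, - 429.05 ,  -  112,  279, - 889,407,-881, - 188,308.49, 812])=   [ - 889, - 881 ,-878, - 647, - 632, - 512, - 429.05, - 394, - 188, - 112, - 47/6,-4,279 , 308.49, 407,  812]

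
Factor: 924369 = 3^1*19^1*16217^1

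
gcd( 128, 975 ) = 1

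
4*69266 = 277064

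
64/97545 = 64/97545 = 0.00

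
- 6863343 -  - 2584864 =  - 4278479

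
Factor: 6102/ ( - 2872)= - 2^ (-2 ) *3^3 * 113^1*359^( - 1) = -  3051/1436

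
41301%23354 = 17947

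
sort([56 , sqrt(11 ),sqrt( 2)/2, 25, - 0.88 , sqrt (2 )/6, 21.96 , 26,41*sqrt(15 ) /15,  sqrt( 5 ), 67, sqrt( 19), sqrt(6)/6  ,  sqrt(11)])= [ - 0.88, sqrt( 2 )/6,sqrt( 6)/6,sqrt(2)/2 , sqrt( 5 ),  sqrt( 11), sqrt( 11 ), sqrt( 19), 41*sqrt( 15)/15 , 21.96,25 , 26, 56, 67] 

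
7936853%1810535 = 694713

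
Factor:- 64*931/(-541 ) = 2^6*7^2*19^1*541^( - 1) =59584/541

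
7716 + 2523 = 10239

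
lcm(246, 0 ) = 0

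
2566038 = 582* 4409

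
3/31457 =3/31457 =0.00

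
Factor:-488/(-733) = 2^3 *61^1*733^(  -  1)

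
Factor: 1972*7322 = 2^3*7^1*17^1*29^1*523^1  =  14438984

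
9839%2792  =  1463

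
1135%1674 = 1135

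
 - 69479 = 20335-89814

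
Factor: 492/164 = 3 = 3^1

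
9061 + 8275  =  17336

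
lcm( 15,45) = 45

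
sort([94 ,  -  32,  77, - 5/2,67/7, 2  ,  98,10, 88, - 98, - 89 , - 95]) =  [ - 98, - 95,- 89, - 32,-5/2,2, 67/7, 10, 77, 88, 94,98 ] 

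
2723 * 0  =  0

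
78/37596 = 1/482 =0.00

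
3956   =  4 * 989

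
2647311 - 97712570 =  - 95065259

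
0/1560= 0 = 0.00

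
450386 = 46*9791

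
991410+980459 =1971869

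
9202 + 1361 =10563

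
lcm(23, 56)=1288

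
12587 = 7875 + 4712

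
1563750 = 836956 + 726794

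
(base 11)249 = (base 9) 357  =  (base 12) 207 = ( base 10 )295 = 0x127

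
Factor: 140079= 3^1*53^1 * 881^1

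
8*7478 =59824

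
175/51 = 3 + 22/51= 3.43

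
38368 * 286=10973248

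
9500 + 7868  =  17368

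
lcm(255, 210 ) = 3570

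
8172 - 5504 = 2668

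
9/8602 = 9/8602 = 0.00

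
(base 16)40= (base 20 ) 34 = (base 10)64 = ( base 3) 2101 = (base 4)1000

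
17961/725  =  17961/725=24.77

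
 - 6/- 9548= 3/4774  =  0.00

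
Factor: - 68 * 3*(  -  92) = 2^4*3^1*17^1*23^1 = 18768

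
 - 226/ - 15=15 + 1/15 = 15.07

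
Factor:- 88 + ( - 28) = -116 = -2^2*29^1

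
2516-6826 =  - 4310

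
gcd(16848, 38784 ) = 48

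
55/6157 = 55/6157 = 0.01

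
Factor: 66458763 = 3^2*7^1*17^1*62053^1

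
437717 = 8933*49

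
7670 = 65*118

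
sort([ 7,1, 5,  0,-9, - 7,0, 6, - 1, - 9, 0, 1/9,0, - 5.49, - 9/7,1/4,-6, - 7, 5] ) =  [ -9, - 9, - 7,-7, - 6, -5.49, - 9/7 , - 1, 0,0,0, 0, 1/9 , 1/4,1 , 5,5, 6, 7]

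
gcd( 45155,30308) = 1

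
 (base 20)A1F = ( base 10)4035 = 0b111111000011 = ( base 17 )DG6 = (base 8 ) 7703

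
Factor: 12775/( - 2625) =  - 3^( - 1)*5^(-1 )*73^1 =- 73/15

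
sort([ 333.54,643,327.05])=[327.05, 333.54, 643] 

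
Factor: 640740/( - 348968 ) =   -  885/482 = - 2^(-1 ) * 3^1*5^1*59^1 * 241^( - 1) 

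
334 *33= 11022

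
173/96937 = 173/96937 = 0.00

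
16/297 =16/297 =0.05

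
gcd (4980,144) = 12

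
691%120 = 91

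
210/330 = 7/11 = 0.64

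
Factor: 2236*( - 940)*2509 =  - 2^4*5^1*13^2*43^1*47^1*193^1 = - 5273516560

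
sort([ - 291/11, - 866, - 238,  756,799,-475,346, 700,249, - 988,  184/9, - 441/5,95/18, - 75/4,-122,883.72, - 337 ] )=[-988, - 866 ,  -  475,  -  337, -238, - 122,-441/5,  -  291/11,- 75/4, 95/18, 184/9,249,346, 700,756, 799,883.72]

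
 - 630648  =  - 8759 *72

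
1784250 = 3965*450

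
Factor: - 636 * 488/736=-9699/23 = -3^1*23^(-1 )*53^1*61^1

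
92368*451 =41657968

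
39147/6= 6524 + 1/2 = 6524.50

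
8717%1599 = 722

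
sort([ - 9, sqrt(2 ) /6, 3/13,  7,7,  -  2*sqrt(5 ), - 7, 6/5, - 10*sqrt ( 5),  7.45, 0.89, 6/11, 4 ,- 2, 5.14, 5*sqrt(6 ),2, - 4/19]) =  [ - 10*sqrt(5 )  , - 9,- 7, - 2*sqrt(  5), - 2, - 4/19, 3/13,sqrt( 2)/6, 6/11,0.89,6/5 , 2, 4,  5.14, 7,7,7.45,  5*sqrt(6)] 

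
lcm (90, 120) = 360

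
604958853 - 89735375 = 515223478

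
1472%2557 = 1472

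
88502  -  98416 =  - 9914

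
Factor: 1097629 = 13^1*23^1 * 3671^1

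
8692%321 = 25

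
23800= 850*28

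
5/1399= 5/1399  =  0.00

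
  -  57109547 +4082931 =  - 53026616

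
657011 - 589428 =67583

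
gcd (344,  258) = 86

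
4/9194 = 2/4597 =0.00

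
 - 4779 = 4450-9229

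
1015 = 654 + 361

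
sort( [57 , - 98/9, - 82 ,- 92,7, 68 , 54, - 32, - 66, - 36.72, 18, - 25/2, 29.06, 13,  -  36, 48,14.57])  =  [-92, - 82,  -  66, - 36.72, - 36, - 32, - 25/2,-98/9 , 7,13,  14.57,18,  29.06,  48,54,  57, 68]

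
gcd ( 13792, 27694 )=2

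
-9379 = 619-9998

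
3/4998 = 1/1666 = 0.00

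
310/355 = 62/71 = 0.87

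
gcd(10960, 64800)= 80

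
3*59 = 177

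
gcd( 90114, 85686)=6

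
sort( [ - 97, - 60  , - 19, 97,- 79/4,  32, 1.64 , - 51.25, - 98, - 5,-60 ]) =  [- 98, - 97, -60,-60, - 51.25,-79/4, - 19, - 5, 1.64, 32,  97 ]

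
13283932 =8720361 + 4563571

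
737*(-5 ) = - 3685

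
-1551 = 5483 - 7034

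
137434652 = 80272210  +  57162442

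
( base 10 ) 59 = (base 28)23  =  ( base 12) 4b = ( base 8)73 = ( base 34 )1p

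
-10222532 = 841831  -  11064363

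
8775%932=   387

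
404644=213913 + 190731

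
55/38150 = 11/7630 = 0.00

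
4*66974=267896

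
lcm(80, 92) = 1840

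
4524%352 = 300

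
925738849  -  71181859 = 854556990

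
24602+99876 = 124478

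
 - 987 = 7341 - 8328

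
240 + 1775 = 2015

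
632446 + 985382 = 1617828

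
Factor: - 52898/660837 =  - 2^1*3^(-1 ) *26449^1*220279^( - 1)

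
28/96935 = 28/96935 = 0.00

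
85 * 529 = 44965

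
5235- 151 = 5084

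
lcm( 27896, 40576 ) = 446336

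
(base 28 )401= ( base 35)2jm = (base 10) 3137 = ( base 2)110001000001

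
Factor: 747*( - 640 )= - 2^7*3^2*5^1*83^1 = -478080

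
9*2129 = 19161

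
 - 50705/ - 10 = 10141/2 =5070.50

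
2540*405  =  1028700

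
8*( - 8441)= -67528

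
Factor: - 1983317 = -7^1*  293^1*967^1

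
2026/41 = 49 + 17/41 = 49.41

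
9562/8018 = 4781/4009 = 1.19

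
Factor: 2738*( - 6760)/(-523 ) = 18508880/523 = 2^4 *5^1*13^2*37^2*523^( - 1)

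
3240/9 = 360 = 360.00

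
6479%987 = 557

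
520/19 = 520/19 = 27.37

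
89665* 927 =83119455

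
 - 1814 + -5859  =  -7673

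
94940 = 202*470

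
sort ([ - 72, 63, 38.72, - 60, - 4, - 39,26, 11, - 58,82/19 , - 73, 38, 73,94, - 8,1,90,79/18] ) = [ - 73 ,  -  72,-60, - 58, - 39, - 8, - 4  ,  1 , 82/19,79/18, 11,26, 38 , 38.72, 63 , 73, 90, 94 ]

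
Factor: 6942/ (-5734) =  - 3^1*13^1 * 47^( - 1)*61^( - 1)*89^1 =- 3471/2867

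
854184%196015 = 70124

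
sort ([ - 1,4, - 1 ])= [  -  1, - 1,4 ]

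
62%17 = 11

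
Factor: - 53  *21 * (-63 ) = 3^3 * 7^2 * 53^1 = 70119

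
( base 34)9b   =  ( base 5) 2232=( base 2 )100111101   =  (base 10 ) 317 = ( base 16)13d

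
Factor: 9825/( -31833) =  -25/81 = - 3^( -4 )*5^2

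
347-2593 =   -  2246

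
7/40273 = 7/40273  =  0.00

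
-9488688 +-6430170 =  - 15918858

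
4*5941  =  23764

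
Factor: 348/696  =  1/2 =2^( - 1 )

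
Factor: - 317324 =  - 2^2*7^2 * 1619^1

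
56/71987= 56/71987  =  0.00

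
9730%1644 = 1510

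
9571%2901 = 868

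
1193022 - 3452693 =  - 2259671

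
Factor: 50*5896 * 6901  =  2^4*5^2 * 11^1*67^2 * 103^1 =2034414800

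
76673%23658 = 5699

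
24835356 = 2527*9828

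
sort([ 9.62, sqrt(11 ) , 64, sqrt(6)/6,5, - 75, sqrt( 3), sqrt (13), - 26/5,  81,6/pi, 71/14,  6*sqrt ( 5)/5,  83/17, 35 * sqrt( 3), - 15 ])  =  [ - 75, - 15, - 26/5, sqrt(6)/6 , sqrt( 3) , 6/pi,6 * sqrt(5)/5, sqrt( 11 ), sqrt(13 ),83/17, 5, 71/14, 9.62 , 35 * sqrt(3 ), 64,81 ]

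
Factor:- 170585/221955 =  - 34117/44391 =- 3^(-1)*109^1*313^1*14797^( - 1)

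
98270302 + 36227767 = 134498069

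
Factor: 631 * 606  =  382386 = 2^1*3^1*101^1*631^1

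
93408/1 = 93408   =  93408.00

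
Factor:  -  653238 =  - 2^1 * 3^3*12097^1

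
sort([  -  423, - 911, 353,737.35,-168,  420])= [ - 911, - 423,-168,353,420,737.35]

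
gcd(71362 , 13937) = 1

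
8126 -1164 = 6962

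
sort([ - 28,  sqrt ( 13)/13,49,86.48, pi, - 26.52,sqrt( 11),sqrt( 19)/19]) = [ - 28, - 26.52, sqrt(19 ) /19, sqrt( 13 )/13,  pi,sqrt(11 ),49,86.48 ]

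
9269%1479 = 395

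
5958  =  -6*( -993) 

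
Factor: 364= 2^2*7^1 * 13^1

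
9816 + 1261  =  11077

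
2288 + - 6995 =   -  4707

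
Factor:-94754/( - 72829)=2^1*11^1*59^1*67^ ( - 1)*73^1 *1087^( - 1)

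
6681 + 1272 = 7953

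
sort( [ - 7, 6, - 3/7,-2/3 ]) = [ - 7,-2/3, - 3/7,6 ] 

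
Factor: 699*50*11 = 2^1  *3^1 * 5^2*11^1 *233^1= 384450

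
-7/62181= -1 + 8882/8883 = - 0.00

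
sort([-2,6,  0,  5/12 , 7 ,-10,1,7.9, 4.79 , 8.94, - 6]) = [ -10, - 6, - 2, 0,  5/12, 1,4.79 , 6,7,7.9,  8.94]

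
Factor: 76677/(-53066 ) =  - 2^( - 1)*3^1*13^(-2) * 61^1*157^( - 1)*419^1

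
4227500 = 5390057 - 1162557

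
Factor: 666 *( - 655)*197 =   -  2^1 * 3^2*5^1 * 37^1*131^1*197^1 = - 85937310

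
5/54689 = 5/54689 = 0.00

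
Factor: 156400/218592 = 2^( - 1)*3^ ( - 3)*5^2*11^( - 1)* 17^1= 425/594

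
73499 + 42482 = 115981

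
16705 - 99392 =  - 82687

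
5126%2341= 444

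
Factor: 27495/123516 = 2^( - 2 )* 5^1 * 13^1*73^(-1)= 65/292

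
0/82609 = 0 = 0.00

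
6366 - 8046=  - 1680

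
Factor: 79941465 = 3^3*5^1*331^1*1789^1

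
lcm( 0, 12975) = 0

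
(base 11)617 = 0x2E8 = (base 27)10f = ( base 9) 1016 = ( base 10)744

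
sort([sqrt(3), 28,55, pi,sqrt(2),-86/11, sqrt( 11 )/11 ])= [-86/11, sqrt( 11)/11, sqrt(2 ), sqrt(3 ),pi,  28, 55]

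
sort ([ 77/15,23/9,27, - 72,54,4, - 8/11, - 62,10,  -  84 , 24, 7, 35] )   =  [ - 84, - 72,-62, - 8/11, 23/9, 4,77/15, 7,  10 , 24,27, 35,54 ] 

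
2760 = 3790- 1030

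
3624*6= 21744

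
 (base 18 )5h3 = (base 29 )28F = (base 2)11110001001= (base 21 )47i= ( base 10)1929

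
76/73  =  1 + 3/73  =  1.04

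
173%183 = 173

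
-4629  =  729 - 5358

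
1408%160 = 128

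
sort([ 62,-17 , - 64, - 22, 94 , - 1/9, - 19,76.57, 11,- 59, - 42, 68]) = [ - 64, - 59, -42, - 22, - 19 ,  -  17, - 1/9, 11 , 62,68,76.57,94] 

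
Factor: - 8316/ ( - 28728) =11/38 =2^(-1 )*11^1*19^( - 1)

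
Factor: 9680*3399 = 2^4*3^1 *5^1 * 11^3*103^1 = 32902320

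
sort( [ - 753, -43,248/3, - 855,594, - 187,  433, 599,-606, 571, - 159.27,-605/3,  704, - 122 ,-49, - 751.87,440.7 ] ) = [-855, - 753, - 751.87, - 606,-605/3,-187,-159.27, - 122 , - 49  ,-43, 248/3, 433,440.7,571,594, 599,704]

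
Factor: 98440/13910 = 92/13 =2^2*13^(-1)*23^1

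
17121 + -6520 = 10601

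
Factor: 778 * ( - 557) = -2^1*389^1*557^1=- 433346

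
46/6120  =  23/3060 =0.01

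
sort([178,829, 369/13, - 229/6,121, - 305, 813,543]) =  [ - 305, - 229/6,369/13, 121 , 178,543,813,829]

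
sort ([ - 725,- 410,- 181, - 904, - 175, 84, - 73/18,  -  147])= [ - 904,- 725, - 410 , - 181, - 175, - 147, - 73/18, 84]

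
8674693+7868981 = 16543674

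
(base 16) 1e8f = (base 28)9rb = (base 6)100115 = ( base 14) 2bcb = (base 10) 7823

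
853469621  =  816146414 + 37323207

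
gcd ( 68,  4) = 4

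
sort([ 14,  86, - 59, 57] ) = [ - 59 , 14,57, 86 ] 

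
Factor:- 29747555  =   - 5^1* 5949511^1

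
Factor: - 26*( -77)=2^1*7^1*11^1* 13^1 = 2002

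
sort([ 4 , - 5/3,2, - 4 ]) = [-4, - 5/3, 2,4]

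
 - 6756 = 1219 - 7975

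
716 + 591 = 1307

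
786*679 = 533694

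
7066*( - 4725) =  - 33386850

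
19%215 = 19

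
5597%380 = 277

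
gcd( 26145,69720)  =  8715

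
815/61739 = 815/61739  =  0.01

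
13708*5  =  68540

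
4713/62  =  76 + 1/62 = 76.02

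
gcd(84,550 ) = 2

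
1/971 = 1/971 = 0.00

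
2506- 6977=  - 4471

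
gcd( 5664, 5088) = 96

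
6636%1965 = 741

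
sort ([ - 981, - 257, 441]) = [ - 981, -257, 441] 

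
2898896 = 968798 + 1930098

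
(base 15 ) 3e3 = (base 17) 314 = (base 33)QU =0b1101111000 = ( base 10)888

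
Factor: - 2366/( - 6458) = 1183/3229 = 7^1*13^2*3229^ ( - 1)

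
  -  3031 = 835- 3866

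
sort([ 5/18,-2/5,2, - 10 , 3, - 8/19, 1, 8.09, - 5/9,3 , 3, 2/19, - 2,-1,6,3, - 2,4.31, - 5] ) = [ - 10,- 5, - 2,  -  2,- 1, - 5/9, - 8/19, - 2/5,2/19 , 5/18, 1,2,3,  3,3,3, 4.31,6 , 8.09]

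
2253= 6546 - 4293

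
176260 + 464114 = 640374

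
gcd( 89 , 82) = 1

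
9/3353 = 9/3353 = 0.00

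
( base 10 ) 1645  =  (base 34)1ed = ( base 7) 4540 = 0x66D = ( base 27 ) 26P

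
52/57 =52/57 = 0.91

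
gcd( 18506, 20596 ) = 38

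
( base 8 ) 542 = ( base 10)354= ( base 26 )DG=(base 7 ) 1014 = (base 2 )101100010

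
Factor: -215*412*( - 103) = 2^2* 5^1*43^1*103^2 = 9123740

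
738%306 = 126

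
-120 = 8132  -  8252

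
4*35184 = 140736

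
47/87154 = 47/87154 = 0.00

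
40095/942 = 13365/314 = 42.56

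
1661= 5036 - 3375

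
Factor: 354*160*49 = 2^6 * 3^1 * 5^1*7^2*  59^1 = 2775360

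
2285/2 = 2285/2 = 1142.50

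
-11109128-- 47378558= 36269430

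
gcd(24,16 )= 8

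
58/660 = 29/330 = 0.09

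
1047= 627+420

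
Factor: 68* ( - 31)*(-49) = 2^2*7^2*17^1*31^1 =103292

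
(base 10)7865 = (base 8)17271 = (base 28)a0p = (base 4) 1322321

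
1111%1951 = 1111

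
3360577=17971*187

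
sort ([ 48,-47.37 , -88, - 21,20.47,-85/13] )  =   [-88 ,-47.37,-21, - 85/13, 20.47 , 48 ] 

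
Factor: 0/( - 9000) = 0 = 0^1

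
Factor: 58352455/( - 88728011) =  - 5^1 * 7^1 * 103^( - 1)*861437^( - 1 ) * 1667213^1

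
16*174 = 2784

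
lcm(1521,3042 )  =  3042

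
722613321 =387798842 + 334814479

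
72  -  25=47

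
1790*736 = 1317440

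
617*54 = 33318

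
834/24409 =834/24409 = 0.03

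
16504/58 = 8252/29 = 284.55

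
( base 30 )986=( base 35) 6sg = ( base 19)1425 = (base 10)8346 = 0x209A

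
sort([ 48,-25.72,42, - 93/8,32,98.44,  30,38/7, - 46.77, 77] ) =[ - 46.77, - 25.72, - 93/8,38/7,30, 32,42,48,77,98.44]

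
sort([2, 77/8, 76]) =[2,77/8,76 ]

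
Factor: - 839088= - 2^4 * 3^2*5827^1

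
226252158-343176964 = -116924806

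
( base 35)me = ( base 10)784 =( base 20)1J4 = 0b1100010000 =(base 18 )27a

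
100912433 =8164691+92747742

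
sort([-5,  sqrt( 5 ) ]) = [ - 5, sqrt(5 )] 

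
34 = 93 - 59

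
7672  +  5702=13374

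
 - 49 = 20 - 69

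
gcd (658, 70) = 14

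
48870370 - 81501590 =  -32631220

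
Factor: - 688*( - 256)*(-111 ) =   -  19550208 = -2^12*3^1*37^1 *43^1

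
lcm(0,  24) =0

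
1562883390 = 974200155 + 588683235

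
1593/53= 1593/53 = 30.06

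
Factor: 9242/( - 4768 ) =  - 2^( - 4)*149^( - 1 ) * 4621^1 =- 4621/2384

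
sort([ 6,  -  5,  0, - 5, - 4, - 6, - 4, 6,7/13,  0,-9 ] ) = [-9, - 6, - 5, - 5, - 4, - 4, 0, 0,7/13, 6, 6 ]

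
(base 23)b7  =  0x104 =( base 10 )260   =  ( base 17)f5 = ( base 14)148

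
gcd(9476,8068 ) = 4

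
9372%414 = 264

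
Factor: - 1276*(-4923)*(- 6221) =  - 39078754308  =  - 2^2*3^2*11^1* 29^1 * 547^1*6221^1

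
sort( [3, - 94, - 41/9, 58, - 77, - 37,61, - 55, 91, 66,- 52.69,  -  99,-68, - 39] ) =[  -  99 ,-94, - 77,-68, - 55,-52.69, - 39, - 37, - 41/9,3, 58, 61 , 66, 91 ]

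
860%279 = 23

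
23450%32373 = 23450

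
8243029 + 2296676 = 10539705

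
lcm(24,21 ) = 168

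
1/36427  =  1/36427 = 0.00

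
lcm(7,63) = 63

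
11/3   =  3  +  2/3 = 3.67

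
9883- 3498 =6385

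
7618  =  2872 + 4746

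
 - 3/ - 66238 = 3/66238 = 0.00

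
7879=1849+6030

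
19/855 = 1/45 = 0.02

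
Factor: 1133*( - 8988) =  - 2^2*3^1*7^1* 11^1  *103^1*107^1 = -10183404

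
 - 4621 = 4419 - 9040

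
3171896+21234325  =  24406221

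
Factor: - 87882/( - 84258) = 97/93 = 3^( - 1)*31^( - 1) * 97^1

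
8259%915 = 24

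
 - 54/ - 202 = 27/101=0.27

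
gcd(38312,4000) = 8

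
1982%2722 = 1982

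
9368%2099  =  972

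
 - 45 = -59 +14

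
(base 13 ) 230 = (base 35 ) AR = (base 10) 377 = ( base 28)DD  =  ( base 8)571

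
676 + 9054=9730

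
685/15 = 45 + 2/3 = 45.67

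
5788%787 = 279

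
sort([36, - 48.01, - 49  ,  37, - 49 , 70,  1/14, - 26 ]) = [-49, - 49, - 48.01, - 26 , 1/14,36,37,70 ] 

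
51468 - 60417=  - 8949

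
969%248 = 225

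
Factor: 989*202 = 2^1 * 23^1 * 43^1*101^1 = 199778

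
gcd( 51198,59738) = 14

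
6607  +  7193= 13800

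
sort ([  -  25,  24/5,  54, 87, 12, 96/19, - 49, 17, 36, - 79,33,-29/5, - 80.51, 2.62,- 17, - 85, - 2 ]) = [ - 85,  -  80.51, - 79, - 49, - 25,  -  17, - 29/5,- 2, 2.62, 24/5, 96/19, 12, 17,33, 36,54, 87 ]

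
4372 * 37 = 161764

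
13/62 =13/62 = 0.21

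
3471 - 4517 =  - 1046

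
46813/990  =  46813/990 = 47.29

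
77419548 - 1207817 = 76211731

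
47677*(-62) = -2955974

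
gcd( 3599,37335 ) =1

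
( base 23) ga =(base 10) 378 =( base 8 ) 572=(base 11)314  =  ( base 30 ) CI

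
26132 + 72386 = 98518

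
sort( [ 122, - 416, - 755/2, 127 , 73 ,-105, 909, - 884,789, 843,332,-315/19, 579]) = [ - 884, - 416, - 755/2, - 105, -315/19,73 , 122, 127, 332,579 , 789, 843 , 909] 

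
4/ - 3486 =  - 1 + 1741/1743 = - 0.00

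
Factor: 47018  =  2^1*23509^1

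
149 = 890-741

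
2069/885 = 2069/885=2.34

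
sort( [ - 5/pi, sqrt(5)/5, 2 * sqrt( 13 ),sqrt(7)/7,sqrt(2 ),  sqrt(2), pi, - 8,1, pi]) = [ - 8, - 5/pi, sqrt(7 )/7, sqrt( 5)/5, 1, sqrt( 2 ),sqrt(2), pi, pi , 2 * sqrt( 13) ]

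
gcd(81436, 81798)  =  2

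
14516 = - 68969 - -83485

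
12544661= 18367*683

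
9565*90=860850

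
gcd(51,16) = 1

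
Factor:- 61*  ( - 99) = 3^2*11^1*61^1 = 6039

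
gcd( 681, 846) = 3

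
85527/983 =85527/983 = 87.01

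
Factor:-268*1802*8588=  - 4147454368 = - 2^5 * 17^1*19^1*53^1*67^1*113^1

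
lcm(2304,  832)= 29952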